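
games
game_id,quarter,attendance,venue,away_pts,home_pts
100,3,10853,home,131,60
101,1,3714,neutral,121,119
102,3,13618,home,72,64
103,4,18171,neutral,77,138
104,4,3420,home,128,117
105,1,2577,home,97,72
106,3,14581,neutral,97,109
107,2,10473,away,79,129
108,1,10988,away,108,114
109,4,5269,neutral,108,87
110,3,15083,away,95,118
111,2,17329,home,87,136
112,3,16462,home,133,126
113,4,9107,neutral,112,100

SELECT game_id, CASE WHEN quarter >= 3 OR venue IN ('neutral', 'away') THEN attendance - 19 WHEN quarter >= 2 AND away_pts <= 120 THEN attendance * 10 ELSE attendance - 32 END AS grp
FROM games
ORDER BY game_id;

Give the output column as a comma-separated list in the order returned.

game_id=100: quarter >= 3 OR venue IN ('neutral', 'away') → 10834
game_id=101: quarter >= 3 OR venue IN ('neutral', 'away') → 3695
game_id=102: quarter >= 3 OR venue IN ('neutral', 'away') → 13599
game_id=103: quarter >= 3 OR venue IN ('neutral', 'away') → 18152
game_id=104: quarter >= 3 OR venue IN ('neutral', 'away') → 3401
game_id=105: ELSE → 2545
game_id=106: quarter >= 3 OR venue IN ('neutral', 'away') → 14562
game_id=107: quarter >= 3 OR venue IN ('neutral', 'away') → 10454
game_id=108: quarter >= 3 OR venue IN ('neutral', 'away') → 10969
game_id=109: quarter >= 3 OR venue IN ('neutral', 'away') → 5250
game_id=110: quarter >= 3 OR venue IN ('neutral', 'away') → 15064
game_id=111: quarter >= 2 AND away_pts <= 120 → 173290
game_id=112: quarter >= 3 OR venue IN ('neutral', 'away') → 16443
game_id=113: quarter >= 3 OR venue IN ('neutral', 'away') → 9088

10834, 3695, 13599, 18152, 3401, 2545, 14562, 10454, 10969, 5250, 15064, 173290, 16443, 9088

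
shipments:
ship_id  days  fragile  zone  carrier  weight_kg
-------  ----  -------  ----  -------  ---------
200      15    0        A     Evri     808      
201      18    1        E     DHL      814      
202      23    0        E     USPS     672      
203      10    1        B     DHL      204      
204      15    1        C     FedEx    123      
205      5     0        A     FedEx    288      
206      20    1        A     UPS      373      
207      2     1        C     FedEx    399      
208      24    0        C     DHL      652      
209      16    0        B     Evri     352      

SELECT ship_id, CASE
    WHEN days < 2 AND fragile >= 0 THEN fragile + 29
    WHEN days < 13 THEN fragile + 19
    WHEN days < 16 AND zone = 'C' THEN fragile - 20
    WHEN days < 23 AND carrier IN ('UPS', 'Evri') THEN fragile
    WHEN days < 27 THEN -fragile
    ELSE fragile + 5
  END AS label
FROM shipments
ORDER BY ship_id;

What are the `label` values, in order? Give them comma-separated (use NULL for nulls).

0, -1, 0, 20, -19, 19, 1, 20, 0, 0

ship_id=200: days < 23 AND carrier IN ('UPS', 'Evri') → 0
ship_id=201: days < 27 → -1
ship_id=202: days < 27 → 0
ship_id=203: days < 13 → 20
ship_id=204: days < 16 AND zone = 'C' → -19
ship_id=205: days < 13 → 19
ship_id=206: days < 23 AND carrier IN ('UPS', 'Evri') → 1
ship_id=207: days < 13 → 20
ship_id=208: days < 27 → 0
ship_id=209: days < 23 AND carrier IN ('UPS', 'Evri') → 0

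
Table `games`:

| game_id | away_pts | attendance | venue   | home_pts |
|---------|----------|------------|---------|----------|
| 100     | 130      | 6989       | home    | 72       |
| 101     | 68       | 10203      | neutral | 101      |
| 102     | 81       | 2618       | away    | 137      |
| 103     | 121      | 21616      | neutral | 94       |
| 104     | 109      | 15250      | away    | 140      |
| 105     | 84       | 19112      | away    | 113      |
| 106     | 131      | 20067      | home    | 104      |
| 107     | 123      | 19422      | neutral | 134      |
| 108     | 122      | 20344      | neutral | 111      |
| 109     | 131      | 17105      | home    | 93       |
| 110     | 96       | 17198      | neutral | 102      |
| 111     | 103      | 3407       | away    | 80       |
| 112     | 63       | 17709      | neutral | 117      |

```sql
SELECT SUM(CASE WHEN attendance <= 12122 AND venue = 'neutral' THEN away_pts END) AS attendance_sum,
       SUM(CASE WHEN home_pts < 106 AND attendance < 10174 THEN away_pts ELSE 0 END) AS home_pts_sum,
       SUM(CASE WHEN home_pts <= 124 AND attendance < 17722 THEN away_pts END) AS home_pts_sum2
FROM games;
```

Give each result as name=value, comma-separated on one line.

attendance_sum=68, home_pts_sum=233, home_pts_sum2=591

[attendance_sum: attendance <= 12122 AND venue = 'neutral']
game_id=100: ✗
game_id=101: ✓ → 68
game_id=102: ✗
game_id=103: ✗
game_id=104: ✗
game_id=105: ✗
game_id=106: ✗
game_id=107: ✗
game_id=108: ✗
game_id=109: ✗
game_id=110: ✗
game_id=111: ✗
game_id=112: ✗
attendance_sum = 68
—
[home_pts_sum: home_pts < 106 AND attendance < 10174]
game_id=100: ✓ → 130
game_id=101: ✗
game_id=102: ✗
game_id=103: ✗
game_id=104: ✗
game_id=105: ✗
game_id=106: ✗
game_id=107: ✗
game_id=108: ✗
game_id=109: ✗
game_id=110: ✗
game_id=111: ✓ → 103
game_id=112: ✗
home_pts_sum = 130 + 103 = 233
—
[home_pts_sum2: home_pts <= 124 AND attendance < 17722]
game_id=100: ✓ → 130
game_id=101: ✓ → 68
game_id=102: ✗
game_id=103: ✗
game_id=104: ✗
game_id=105: ✗
game_id=106: ✗
game_id=107: ✗
game_id=108: ✗
game_id=109: ✓ → 131
game_id=110: ✓ → 96
game_id=111: ✓ → 103
game_id=112: ✓ → 63
home_pts_sum2 = 130 + 68 + 131 + 96 + 103 + 63 = 591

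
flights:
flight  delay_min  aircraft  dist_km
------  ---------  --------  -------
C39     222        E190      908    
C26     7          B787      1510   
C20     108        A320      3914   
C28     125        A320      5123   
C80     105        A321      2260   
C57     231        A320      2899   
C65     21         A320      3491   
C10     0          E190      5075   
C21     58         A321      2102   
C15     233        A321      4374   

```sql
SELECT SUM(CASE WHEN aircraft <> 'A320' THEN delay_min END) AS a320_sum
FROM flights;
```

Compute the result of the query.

625

flight=C39: ✓ → 222
flight=C26: ✓ → 7
flight=C20: ✗
flight=C28: ✗
flight=C80: ✓ → 105
flight=C57: ✗
flight=C65: ✗
flight=C10: ✓ → 0
flight=C21: ✓ → 58
flight=C15: ✓ → 233
a320_sum = 222 + 7 + 105 + 58 + 233 = 625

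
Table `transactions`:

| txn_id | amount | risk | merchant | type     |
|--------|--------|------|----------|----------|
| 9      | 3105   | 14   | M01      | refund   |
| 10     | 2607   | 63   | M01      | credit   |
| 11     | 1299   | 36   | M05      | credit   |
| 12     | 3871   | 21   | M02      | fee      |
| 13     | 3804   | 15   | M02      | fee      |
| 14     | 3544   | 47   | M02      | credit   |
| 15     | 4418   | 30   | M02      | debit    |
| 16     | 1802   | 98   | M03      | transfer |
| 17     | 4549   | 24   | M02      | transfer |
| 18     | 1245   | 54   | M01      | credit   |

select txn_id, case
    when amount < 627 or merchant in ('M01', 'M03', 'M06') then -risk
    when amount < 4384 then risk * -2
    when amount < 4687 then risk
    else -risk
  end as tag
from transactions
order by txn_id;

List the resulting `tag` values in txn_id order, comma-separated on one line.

txn_id=9: amount < 627 or merchant in ('M01', 'M03', 'M06') → -14
txn_id=10: amount < 627 or merchant in ('M01', 'M03', 'M06') → -63
txn_id=11: amount < 4384 → -72
txn_id=12: amount < 4384 → -42
txn_id=13: amount < 4384 → -30
txn_id=14: amount < 4384 → -94
txn_id=15: amount < 4687 → 30
txn_id=16: amount < 627 or merchant in ('M01', 'M03', 'M06') → -98
txn_id=17: amount < 4687 → 24
txn_id=18: amount < 627 or merchant in ('M01', 'M03', 'M06') → -54

-14, -63, -72, -42, -30, -94, 30, -98, 24, -54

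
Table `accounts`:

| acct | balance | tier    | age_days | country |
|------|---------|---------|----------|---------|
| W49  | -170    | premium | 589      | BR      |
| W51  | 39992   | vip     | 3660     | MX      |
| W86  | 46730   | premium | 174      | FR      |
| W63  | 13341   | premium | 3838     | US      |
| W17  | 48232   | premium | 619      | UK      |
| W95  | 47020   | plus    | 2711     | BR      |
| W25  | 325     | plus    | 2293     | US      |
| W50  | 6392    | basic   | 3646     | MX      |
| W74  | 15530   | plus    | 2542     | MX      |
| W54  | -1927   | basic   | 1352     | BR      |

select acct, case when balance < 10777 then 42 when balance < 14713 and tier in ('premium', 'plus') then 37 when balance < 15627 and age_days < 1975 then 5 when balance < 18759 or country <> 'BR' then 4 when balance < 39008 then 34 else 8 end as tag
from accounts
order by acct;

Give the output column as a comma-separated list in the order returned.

4, 42, 42, 42, 4, 42, 37, 4, 4, 8

acct=W17: balance < 18759 or country <> 'BR' → 4
acct=W25: balance < 10777 → 42
acct=W49: balance < 10777 → 42
acct=W50: balance < 10777 → 42
acct=W51: balance < 18759 or country <> 'BR' → 4
acct=W54: balance < 10777 → 42
acct=W63: balance < 14713 and tier in ('premium', 'plus') → 37
acct=W74: balance < 18759 or country <> 'BR' → 4
acct=W86: balance < 18759 or country <> 'BR' → 4
acct=W95: ELSE → 8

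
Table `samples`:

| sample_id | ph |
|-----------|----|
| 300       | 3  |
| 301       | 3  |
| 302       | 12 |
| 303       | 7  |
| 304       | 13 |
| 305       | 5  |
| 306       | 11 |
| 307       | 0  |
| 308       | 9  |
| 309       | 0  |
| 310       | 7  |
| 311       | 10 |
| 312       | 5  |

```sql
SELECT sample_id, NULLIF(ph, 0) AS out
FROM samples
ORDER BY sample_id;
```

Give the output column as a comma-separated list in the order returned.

3, 3, 12, 7, 13, 5, 11, NULL, 9, NULL, 7, 10, 5

sample_id=300: ph=3 vs 0: differ → 3
sample_id=301: ph=3 vs 0: differ → 3
sample_id=302: ph=12 vs 0: differ → 12
sample_id=303: ph=7 vs 0: differ → 7
sample_id=304: ph=13 vs 0: differ → 13
sample_id=305: ph=5 vs 0: differ → 5
sample_id=306: ph=11 vs 0: differ → 11
sample_id=307: ph=0 vs 0: equal → NULL
sample_id=308: ph=9 vs 0: differ → 9
sample_id=309: ph=0 vs 0: equal → NULL
sample_id=310: ph=7 vs 0: differ → 7
sample_id=311: ph=10 vs 0: differ → 10
sample_id=312: ph=5 vs 0: differ → 5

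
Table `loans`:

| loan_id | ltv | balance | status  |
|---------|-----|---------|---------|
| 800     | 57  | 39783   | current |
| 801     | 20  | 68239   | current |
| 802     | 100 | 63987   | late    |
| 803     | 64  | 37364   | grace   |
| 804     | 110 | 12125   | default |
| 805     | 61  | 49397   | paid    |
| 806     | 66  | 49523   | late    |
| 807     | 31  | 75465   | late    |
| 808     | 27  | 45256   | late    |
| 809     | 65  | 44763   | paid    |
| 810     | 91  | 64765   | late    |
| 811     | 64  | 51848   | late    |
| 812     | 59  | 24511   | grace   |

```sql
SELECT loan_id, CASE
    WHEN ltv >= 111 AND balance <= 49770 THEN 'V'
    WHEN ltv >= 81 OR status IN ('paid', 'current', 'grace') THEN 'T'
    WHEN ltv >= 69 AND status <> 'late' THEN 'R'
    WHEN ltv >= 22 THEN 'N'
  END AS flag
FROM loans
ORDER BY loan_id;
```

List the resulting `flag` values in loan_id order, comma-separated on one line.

loan_id=800: ltv >= 81 OR status IN ('paid', 'current', 'grace') → T
loan_id=801: ltv >= 81 OR status IN ('paid', 'current', 'grace') → T
loan_id=802: ltv >= 81 OR status IN ('paid', 'current', 'grace') → T
loan_id=803: ltv >= 81 OR status IN ('paid', 'current', 'grace') → T
loan_id=804: ltv >= 81 OR status IN ('paid', 'current', 'grace') → T
loan_id=805: ltv >= 81 OR status IN ('paid', 'current', 'grace') → T
loan_id=806: ltv >= 22 → N
loan_id=807: ltv >= 22 → N
loan_id=808: ltv >= 22 → N
loan_id=809: ltv >= 81 OR status IN ('paid', 'current', 'grace') → T
loan_id=810: ltv >= 81 OR status IN ('paid', 'current', 'grace') → T
loan_id=811: ltv >= 22 → N
loan_id=812: ltv >= 81 OR status IN ('paid', 'current', 'grace') → T

T, T, T, T, T, T, N, N, N, T, T, N, T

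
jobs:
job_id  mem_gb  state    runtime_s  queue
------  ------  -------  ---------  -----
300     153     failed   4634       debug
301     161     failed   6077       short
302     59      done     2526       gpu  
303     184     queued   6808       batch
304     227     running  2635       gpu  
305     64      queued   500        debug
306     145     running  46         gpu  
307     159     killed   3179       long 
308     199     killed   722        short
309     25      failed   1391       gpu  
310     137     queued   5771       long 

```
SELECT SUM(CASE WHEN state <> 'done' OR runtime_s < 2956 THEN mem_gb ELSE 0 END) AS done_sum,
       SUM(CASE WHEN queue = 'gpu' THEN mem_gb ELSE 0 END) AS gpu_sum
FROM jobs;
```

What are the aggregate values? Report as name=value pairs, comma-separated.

done_sum=1513, gpu_sum=456

[done_sum: state <> 'done' OR runtime_s < 2956]
job_id=300: ✓ → 153
job_id=301: ✓ → 161
job_id=302: ✓ → 59
job_id=303: ✓ → 184
job_id=304: ✓ → 227
job_id=305: ✓ → 64
job_id=306: ✓ → 145
job_id=307: ✓ → 159
job_id=308: ✓ → 199
job_id=309: ✓ → 25
job_id=310: ✓ → 137
done_sum = 153 + 161 + 59 + 184 + 227 + 64 + 145 + 159 + 199 + 25 + 137 = 1513
—
[gpu_sum: queue = 'gpu']
job_id=300: ✗
job_id=301: ✗
job_id=302: ✓ → 59
job_id=303: ✗
job_id=304: ✓ → 227
job_id=305: ✗
job_id=306: ✓ → 145
job_id=307: ✗
job_id=308: ✗
job_id=309: ✓ → 25
job_id=310: ✗
gpu_sum = 59 + 227 + 145 + 25 = 456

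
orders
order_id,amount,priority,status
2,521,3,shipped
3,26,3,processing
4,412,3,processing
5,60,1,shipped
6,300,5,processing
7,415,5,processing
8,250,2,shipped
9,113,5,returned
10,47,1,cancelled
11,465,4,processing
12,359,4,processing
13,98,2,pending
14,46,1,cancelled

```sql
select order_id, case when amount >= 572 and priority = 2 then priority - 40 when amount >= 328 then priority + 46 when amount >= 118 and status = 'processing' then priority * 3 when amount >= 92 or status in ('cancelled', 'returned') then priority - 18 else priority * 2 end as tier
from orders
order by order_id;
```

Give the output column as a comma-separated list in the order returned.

order_id=2: amount >= 328 → 49
order_id=3: ELSE → 6
order_id=4: amount >= 328 → 49
order_id=5: ELSE → 2
order_id=6: amount >= 118 and status = 'processing' → 15
order_id=7: amount >= 328 → 51
order_id=8: amount >= 92 or status in ('cancelled', 'returned') → -16
order_id=9: amount >= 92 or status in ('cancelled', 'returned') → -13
order_id=10: amount >= 92 or status in ('cancelled', 'returned') → -17
order_id=11: amount >= 328 → 50
order_id=12: amount >= 328 → 50
order_id=13: amount >= 92 or status in ('cancelled', 'returned') → -16
order_id=14: amount >= 92 or status in ('cancelled', 'returned') → -17

49, 6, 49, 2, 15, 51, -16, -13, -17, 50, 50, -16, -17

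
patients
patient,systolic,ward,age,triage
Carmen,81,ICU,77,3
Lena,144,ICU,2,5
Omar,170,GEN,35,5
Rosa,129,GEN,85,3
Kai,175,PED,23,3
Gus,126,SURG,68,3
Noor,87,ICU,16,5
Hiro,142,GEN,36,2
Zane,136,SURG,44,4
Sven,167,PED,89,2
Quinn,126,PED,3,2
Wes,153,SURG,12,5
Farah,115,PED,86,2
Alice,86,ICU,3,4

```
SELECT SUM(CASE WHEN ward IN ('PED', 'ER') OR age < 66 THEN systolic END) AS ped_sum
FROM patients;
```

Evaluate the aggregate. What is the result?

1501

patient=Carmen: ✗
patient=Lena: ✓ → 144
patient=Omar: ✓ → 170
patient=Rosa: ✗
patient=Kai: ✓ → 175
patient=Gus: ✗
patient=Noor: ✓ → 87
patient=Hiro: ✓ → 142
patient=Zane: ✓ → 136
patient=Sven: ✓ → 167
patient=Quinn: ✓ → 126
patient=Wes: ✓ → 153
patient=Farah: ✓ → 115
patient=Alice: ✓ → 86
ped_sum = 144 + 170 + 175 + 87 + 142 + 136 + 167 + 126 + 153 + 115 + 86 = 1501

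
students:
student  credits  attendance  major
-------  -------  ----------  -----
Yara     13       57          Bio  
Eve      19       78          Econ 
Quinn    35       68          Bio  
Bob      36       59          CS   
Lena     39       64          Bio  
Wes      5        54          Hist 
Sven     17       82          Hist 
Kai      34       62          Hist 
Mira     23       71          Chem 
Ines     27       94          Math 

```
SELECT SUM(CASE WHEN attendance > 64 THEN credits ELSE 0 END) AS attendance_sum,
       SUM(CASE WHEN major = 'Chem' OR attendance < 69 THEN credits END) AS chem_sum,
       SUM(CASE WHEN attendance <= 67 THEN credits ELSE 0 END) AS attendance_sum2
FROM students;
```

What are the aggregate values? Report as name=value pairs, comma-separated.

attendance_sum=121, chem_sum=185, attendance_sum2=127

[attendance_sum: attendance > 64]
student=Yara: ✗
student=Eve: ✓ → 19
student=Quinn: ✓ → 35
student=Bob: ✗
student=Lena: ✗
student=Wes: ✗
student=Sven: ✓ → 17
student=Kai: ✗
student=Mira: ✓ → 23
student=Ines: ✓ → 27
attendance_sum = 19 + 35 + 17 + 23 + 27 = 121
—
[chem_sum: major = 'Chem' OR attendance < 69]
student=Yara: ✓ → 13
student=Eve: ✗
student=Quinn: ✓ → 35
student=Bob: ✓ → 36
student=Lena: ✓ → 39
student=Wes: ✓ → 5
student=Sven: ✗
student=Kai: ✓ → 34
student=Mira: ✓ → 23
student=Ines: ✗
chem_sum = 13 + 35 + 36 + 39 + 5 + 34 + 23 = 185
—
[attendance_sum2: attendance <= 67]
student=Yara: ✓ → 13
student=Eve: ✗
student=Quinn: ✗
student=Bob: ✓ → 36
student=Lena: ✓ → 39
student=Wes: ✓ → 5
student=Sven: ✗
student=Kai: ✓ → 34
student=Mira: ✗
student=Ines: ✗
attendance_sum2 = 13 + 36 + 39 + 5 + 34 = 127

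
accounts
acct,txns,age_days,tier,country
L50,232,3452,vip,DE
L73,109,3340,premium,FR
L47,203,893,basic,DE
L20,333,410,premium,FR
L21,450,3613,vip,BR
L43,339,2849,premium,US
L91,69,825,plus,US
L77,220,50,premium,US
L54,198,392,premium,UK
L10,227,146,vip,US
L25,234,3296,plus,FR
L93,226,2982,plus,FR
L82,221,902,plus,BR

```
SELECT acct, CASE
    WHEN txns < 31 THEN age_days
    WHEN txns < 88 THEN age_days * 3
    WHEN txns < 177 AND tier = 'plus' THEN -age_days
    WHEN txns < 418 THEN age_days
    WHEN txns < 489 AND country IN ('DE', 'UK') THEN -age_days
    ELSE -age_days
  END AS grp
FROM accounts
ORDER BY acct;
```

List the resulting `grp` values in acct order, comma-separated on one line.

acct=L10: txns < 418 → 146
acct=L20: txns < 418 → 410
acct=L21: ELSE → -3613
acct=L25: txns < 418 → 3296
acct=L43: txns < 418 → 2849
acct=L47: txns < 418 → 893
acct=L50: txns < 418 → 3452
acct=L54: txns < 418 → 392
acct=L73: txns < 418 → 3340
acct=L77: txns < 418 → 50
acct=L82: txns < 418 → 902
acct=L91: txns < 88 → 2475
acct=L93: txns < 418 → 2982

146, 410, -3613, 3296, 2849, 893, 3452, 392, 3340, 50, 902, 2475, 2982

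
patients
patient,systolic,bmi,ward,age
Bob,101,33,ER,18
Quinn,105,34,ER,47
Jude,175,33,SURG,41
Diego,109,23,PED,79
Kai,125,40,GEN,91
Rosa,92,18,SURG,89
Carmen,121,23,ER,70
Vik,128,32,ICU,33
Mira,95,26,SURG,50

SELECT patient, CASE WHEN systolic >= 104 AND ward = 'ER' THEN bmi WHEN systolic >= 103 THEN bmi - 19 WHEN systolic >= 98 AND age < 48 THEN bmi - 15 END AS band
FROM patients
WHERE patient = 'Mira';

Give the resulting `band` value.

patient = Mira: systolic=95, bmi=26, ward=SURG, age=50.
systolic >= 104 AND ward = 'ER' → false
systolic >= 103 → false
systolic >= 98 AND age < 48 → false
No WHEN matched and there is no ELSE, so the CASE yields NULL.

NULL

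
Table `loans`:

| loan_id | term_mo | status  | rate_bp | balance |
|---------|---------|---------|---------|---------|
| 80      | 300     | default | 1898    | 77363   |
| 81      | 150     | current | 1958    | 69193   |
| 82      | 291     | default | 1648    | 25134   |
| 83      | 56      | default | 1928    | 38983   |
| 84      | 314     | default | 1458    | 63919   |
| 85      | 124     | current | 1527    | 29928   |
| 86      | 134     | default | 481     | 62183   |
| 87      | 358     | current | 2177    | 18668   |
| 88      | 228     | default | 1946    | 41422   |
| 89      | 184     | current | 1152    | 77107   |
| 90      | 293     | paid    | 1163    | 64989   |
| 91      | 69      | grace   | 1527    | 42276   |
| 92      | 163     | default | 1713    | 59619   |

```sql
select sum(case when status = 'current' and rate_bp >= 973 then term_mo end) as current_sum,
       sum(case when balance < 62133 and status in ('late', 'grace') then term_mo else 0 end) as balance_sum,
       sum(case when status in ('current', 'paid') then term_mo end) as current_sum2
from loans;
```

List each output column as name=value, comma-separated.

current_sum=816, balance_sum=69, current_sum2=1109

[current_sum: status = 'current' and rate_bp >= 973]
loan_id=80: ✗
loan_id=81: ✓ → 150
loan_id=82: ✗
loan_id=83: ✗
loan_id=84: ✗
loan_id=85: ✓ → 124
loan_id=86: ✗
loan_id=87: ✓ → 358
loan_id=88: ✗
loan_id=89: ✓ → 184
loan_id=90: ✗
loan_id=91: ✗
loan_id=92: ✗
current_sum = 150 + 124 + 358 + 184 = 816
—
[balance_sum: balance < 62133 and status in ('late', 'grace')]
loan_id=80: ✗
loan_id=81: ✗
loan_id=82: ✗
loan_id=83: ✗
loan_id=84: ✗
loan_id=85: ✗
loan_id=86: ✗
loan_id=87: ✗
loan_id=88: ✗
loan_id=89: ✗
loan_id=90: ✗
loan_id=91: ✓ → 69
loan_id=92: ✗
balance_sum = 69
—
[current_sum2: status in ('current', 'paid')]
loan_id=80: ✗
loan_id=81: ✓ → 150
loan_id=82: ✗
loan_id=83: ✗
loan_id=84: ✗
loan_id=85: ✓ → 124
loan_id=86: ✗
loan_id=87: ✓ → 358
loan_id=88: ✗
loan_id=89: ✓ → 184
loan_id=90: ✓ → 293
loan_id=91: ✗
loan_id=92: ✗
current_sum2 = 150 + 124 + 358 + 184 + 293 = 1109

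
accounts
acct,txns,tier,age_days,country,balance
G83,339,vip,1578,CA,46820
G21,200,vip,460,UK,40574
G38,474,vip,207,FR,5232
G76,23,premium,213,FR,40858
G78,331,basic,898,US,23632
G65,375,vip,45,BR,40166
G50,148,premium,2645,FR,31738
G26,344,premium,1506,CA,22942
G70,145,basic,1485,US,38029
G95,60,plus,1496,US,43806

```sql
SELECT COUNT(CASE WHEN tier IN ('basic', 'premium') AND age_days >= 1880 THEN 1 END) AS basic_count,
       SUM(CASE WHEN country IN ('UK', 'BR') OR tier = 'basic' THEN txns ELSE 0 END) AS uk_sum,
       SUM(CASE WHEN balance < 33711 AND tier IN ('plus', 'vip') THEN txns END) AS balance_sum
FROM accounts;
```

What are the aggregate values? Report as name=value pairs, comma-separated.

[basic_count: tier IN ('basic', 'premium') AND age_days >= 1880]
acct=G83: ✗
acct=G21: ✗
acct=G38: ✗
acct=G76: ✗
acct=G78: ✗
acct=G65: ✗
acct=G50: ✓ → 1
acct=G26: ✗
acct=G70: ✗
acct=G95: ✗
basic_count = COUNT(1) = 1
—
[uk_sum: country IN ('UK', 'BR') OR tier = 'basic']
acct=G83: ✗
acct=G21: ✓ → 200
acct=G38: ✗
acct=G76: ✗
acct=G78: ✓ → 331
acct=G65: ✓ → 375
acct=G50: ✗
acct=G26: ✗
acct=G70: ✓ → 145
acct=G95: ✗
uk_sum = 200 + 331 + 375 + 145 = 1051
—
[balance_sum: balance < 33711 AND tier IN ('plus', 'vip')]
acct=G83: ✗
acct=G21: ✗
acct=G38: ✓ → 474
acct=G76: ✗
acct=G78: ✗
acct=G65: ✗
acct=G50: ✗
acct=G26: ✗
acct=G70: ✗
acct=G95: ✗
balance_sum = 474

basic_count=1, uk_sum=1051, balance_sum=474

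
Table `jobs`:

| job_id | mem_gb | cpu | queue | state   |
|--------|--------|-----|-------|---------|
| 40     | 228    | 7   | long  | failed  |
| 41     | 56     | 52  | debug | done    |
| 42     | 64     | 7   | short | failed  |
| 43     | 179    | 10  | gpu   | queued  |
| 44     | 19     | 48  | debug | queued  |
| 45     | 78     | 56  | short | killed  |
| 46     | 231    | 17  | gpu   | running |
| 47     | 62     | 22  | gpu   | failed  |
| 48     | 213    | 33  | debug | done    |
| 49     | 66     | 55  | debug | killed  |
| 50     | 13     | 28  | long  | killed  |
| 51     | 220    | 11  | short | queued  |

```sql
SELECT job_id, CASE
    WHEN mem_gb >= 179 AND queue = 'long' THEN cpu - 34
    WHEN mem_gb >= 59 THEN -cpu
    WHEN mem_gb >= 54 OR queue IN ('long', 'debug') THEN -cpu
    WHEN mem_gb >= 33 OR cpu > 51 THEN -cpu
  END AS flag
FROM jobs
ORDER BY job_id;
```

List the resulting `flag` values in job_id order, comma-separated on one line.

-27, -52, -7, -10, -48, -56, -17, -22, -33, -55, -28, -11

job_id=40: mem_gb >= 179 AND queue = 'long' → -27
job_id=41: mem_gb >= 54 OR queue IN ('long', 'debug') → -52
job_id=42: mem_gb >= 59 → -7
job_id=43: mem_gb >= 59 → -10
job_id=44: mem_gb >= 54 OR queue IN ('long', 'debug') → -48
job_id=45: mem_gb >= 59 → -56
job_id=46: mem_gb >= 59 → -17
job_id=47: mem_gb >= 59 → -22
job_id=48: mem_gb >= 59 → -33
job_id=49: mem_gb >= 59 → -55
job_id=50: mem_gb >= 54 OR queue IN ('long', 'debug') → -28
job_id=51: mem_gb >= 59 → -11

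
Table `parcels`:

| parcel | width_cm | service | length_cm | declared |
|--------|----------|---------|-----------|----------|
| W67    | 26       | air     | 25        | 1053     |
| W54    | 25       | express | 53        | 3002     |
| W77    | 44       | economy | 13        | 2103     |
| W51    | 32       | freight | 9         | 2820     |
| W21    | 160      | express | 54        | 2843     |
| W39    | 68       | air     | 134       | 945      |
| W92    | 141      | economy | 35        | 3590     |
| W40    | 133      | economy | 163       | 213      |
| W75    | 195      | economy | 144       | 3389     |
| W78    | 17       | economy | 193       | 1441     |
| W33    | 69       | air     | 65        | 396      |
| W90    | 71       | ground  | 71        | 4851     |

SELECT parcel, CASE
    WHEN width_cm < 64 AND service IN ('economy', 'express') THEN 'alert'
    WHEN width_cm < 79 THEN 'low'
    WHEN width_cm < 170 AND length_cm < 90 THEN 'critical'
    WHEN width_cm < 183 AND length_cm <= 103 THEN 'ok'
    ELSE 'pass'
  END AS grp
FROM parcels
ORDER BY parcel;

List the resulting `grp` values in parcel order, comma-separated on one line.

critical, low, low, pass, low, alert, low, pass, alert, alert, low, critical

parcel=W21: width_cm < 170 AND length_cm < 90 → critical
parcel=W33: width_cm < 79 → low
parcel=W39: width_cm < 79 → low
parcel=W40: ELSE → pass
parcel=W51: width_cm < 79 → low
parcel=W54: width_cm < 64 AND service IN ('economy', 'express') → alert
parcel=W67: width_cm < 79 → low
parcel=W75: ELSE → pass
parcel=W77: width_cm < 64 AND service IN ('economy', 'express') → alert
parcel=W78: width_cm < 64 AND service IN ('economy', 'express') → alert
parcel=W90: width_cm < 79 → low
parcel=W92: width_cm < 170 AND length_cm < 90 → critical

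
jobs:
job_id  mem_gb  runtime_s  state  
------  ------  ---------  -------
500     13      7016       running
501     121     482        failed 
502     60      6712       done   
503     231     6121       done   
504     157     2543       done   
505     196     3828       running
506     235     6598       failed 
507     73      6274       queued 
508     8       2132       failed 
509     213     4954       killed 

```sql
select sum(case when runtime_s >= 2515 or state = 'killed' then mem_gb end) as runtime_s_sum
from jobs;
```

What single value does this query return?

1178

job_id=500: ✓ → 13
job_id=501: ✗
job_id=502: ✓ → 60
job_id=503: ✓ → 231
job_id=504: ✓ → 157
job_id=505: ✓ → 196
job_id=506: ✓ → 235
job_id=507: ✓ → 73
job_id=508: ✗
job_id=509: ✓ → 213
runtime_s_sum = 13 + 60 + 231 + 157 + 196 + 235 + 73 + 213 = 1178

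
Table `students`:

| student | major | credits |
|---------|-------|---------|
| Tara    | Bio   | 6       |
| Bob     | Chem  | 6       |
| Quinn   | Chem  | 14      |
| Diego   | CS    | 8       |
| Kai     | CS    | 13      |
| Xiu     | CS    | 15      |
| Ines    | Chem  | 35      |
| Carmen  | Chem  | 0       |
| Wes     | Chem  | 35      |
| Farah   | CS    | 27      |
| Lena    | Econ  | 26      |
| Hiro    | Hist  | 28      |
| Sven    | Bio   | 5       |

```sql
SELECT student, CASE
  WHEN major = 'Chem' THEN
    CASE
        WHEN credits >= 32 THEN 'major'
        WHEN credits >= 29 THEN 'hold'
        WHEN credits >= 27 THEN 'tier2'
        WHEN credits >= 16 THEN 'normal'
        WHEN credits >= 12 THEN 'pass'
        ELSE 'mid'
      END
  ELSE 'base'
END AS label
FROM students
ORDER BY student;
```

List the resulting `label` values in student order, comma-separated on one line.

mid, mid, base, base, base, major, base, base, pass, base, base, major, base

student=Bob: major='Chem' → inner[ELSE] → mid
student=Carmen: major='Chem' → inner[ELSE] → mid
student=Diego: major='CS' → outer ELSE → base
student=Farah: major='CS' → outer ELSE → base
student=Hiro: major='Hist' → outer ELSE → base
student=Ines: major='Chem' → inner[credits >= 32] → major
student=Kai: major='CS' → outer ELSE → base
student=Lena: major='Econ' → outer ELSE → base
student=Quinn: major='Chem' → inner[credits >= 12] → pass
student=Sven: major='Bio' → outer ELSE → base
student=Tara: major='Bio' → outer ELSE → base
student=Wes: major='Chem' → inner[credits >= 32] → major
student=Xiu: major='CS' → outer ELSE → base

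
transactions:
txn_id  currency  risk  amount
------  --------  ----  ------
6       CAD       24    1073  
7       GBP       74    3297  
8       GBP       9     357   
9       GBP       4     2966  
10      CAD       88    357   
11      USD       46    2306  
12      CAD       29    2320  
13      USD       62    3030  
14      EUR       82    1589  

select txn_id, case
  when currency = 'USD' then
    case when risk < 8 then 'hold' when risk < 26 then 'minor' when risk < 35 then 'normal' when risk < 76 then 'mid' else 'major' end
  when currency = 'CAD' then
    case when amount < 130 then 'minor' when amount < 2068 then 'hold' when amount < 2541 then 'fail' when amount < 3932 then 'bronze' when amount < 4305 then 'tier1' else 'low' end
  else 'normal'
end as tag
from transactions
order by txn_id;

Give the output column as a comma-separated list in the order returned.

hold, normal, normal, normal, hold, mid, fail, mid, normal

txn_id=6: currency='CAD' → inner[amount < 2068] → hold
txn_id=7: currency='GBP' → outer ELSE → normal
txn_id=8: currency='GBP' → outer ELSE → normal
txn_id=9: currency='GBP' → outer ELSE → normal
txn_id=10: currency='CAD' → inner[amount < 2068] → hold
txn_id=11: currency='USD' → inner[risk < 76] → mid
txn_id=12: currency='CAD' → inner[amount < 2541] → fail
txn_id=13: currency='USD' → inner[risk < 76] → mid
txn_id=14: currency='EUR' → outer ELSE → normal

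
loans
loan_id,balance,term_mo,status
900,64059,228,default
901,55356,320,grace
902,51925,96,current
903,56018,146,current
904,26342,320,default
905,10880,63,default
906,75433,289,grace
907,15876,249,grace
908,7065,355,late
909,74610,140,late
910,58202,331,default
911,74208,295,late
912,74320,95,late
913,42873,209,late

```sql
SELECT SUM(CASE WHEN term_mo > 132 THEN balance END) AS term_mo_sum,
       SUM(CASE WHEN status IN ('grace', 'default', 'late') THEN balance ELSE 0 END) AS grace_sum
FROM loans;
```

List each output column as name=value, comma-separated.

term_mo_sum=550042, grace_sum=579224

[term_mo_sum: term_mo > 132]
loan_id=900: ✓ → 64059
loan_id=901: ✓ → 55356
loan_id=902: ✗
loan_id=903: ✓ → 56018
loan_id=904: ✓ → 26342
loan_id=905: ✗
loan_id=906: ✓ → 75433
loan_id=907: ✓ → 15876
loan_id=908: ✓ → 7065
loan_id=909: ✓ → 74610
loan_id=910: ✓ → 58202
loan_id=911: ✓ → 74208
loan_id=912: ✗
loan_id=913: ✓ → 42873
term_mo_sum = 64059 + 55356 + 56018 + 26342 + 75433 + 15876 + 7065 + 74610 + 58202 + 74208 + 42873 = 550042
—
[grace_sum: status IN ('grace', 'default', 'late')]
loan_id=900: ✓ → 64059
loan_id=901: ✓ → 55356
loan_id=902: ✗
loan_id=903: ✗
loan_id=904: ✓ → 26342
loan_id=905: ✓ → 10880
loan_id=906: ✓ → 75433
loan_id=907: ✓ → 15876
loan_id=908: ✓ → 7065
loan_id=909: ✓ → 74610
loan_id=910: ✓ → 58202
loan_id=911: ✓ → 74208
loan_id=912: ✓ → 74320
loan_id=913: ✓ → 42873
grace_sum = 64059 + 55356 + 26342 + 10880 + 75433 + 15876 + 7065 + 74610 + 58202 + 74208 + 74320 + 42873 = 579224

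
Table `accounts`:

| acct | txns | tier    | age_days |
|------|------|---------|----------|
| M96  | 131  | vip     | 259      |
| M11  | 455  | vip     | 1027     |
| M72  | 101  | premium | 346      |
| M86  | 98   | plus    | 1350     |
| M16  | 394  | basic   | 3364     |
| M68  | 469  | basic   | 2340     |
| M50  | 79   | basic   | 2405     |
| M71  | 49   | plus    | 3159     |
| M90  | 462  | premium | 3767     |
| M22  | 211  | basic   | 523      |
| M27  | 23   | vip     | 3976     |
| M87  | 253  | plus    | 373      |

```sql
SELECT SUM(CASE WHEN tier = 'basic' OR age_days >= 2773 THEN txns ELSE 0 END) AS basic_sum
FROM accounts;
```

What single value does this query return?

1687

acct=M96: ✗
acct=M11: ✗
acct=M72: ✗
acct=M86: ✗
acct=M16: ✓ → 394
acct=M68: ✓ → 469
acct=M50: ✓ → 79
acct=M71: ✓ → 49
acct=M90: ✓ → 462
acct=M22: ✓ → 211
acct=M27: ✓ → 23
acct=M87: ✗
basic_sum = 394 + 469 + 79 + 49 + 462 + 211 + 23 = 1687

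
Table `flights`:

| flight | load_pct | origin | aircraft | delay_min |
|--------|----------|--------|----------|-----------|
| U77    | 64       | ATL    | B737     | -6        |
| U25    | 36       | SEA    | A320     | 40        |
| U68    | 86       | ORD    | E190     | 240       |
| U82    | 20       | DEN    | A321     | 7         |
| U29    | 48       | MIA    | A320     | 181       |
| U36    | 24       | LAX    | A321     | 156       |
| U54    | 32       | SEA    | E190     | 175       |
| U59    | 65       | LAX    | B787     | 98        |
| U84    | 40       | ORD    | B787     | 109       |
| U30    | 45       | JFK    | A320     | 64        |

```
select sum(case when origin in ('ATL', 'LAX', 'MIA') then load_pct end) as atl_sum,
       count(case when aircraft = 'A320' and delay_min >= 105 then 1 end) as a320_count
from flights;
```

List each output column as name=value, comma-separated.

[atl_sum: origin in ('ATL', 'LAX', 'MIA')]
flight=U77: ✓ → 64
flight=U25: ✗
flight=U68: ✗
flight=U82: ✗
flight=U29: ✓ → 48
flight=U36: ✓ → 24
flight=U54: ✗
flight=U59: ✓ → 65
flight=U84: ✗
flight=U30: ✗
atl_sum = 64 + 48 + 24 + 65 = 201
—
[a320_count: aircraft = 'A320' and delay_min >= 105]
flight=U77: ✗
flight=U25: ✗
flight=U68: ✗
flight=U82: ✗
flight=U29: ✓ → 1
flight=U36: ✗
flight=U54: ✗
flight=U59: ✗
flight=U84: ✗
flight=U30: ✗
a320_count = COUNT(1) = 1

atl_sum=201, a320_count=1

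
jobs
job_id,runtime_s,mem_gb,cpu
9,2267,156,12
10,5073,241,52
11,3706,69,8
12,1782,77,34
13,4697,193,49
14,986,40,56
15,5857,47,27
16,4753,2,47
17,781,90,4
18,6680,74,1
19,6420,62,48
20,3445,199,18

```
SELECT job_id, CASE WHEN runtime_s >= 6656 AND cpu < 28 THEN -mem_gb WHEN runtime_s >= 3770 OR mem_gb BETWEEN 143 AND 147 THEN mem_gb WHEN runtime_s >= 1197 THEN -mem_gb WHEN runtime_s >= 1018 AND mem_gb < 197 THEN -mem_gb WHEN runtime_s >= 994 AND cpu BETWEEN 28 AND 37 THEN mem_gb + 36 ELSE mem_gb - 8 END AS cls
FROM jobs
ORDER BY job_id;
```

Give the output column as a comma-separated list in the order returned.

job_id=9: runtime_s >= 1197 → -156
job_id=10: runtime_s >= 3770 OR mem_gb BETWEEN 143 AND 147 → 241
job_id=11: runtime_s >= 1197 → -69
job_id=12: runtime_s >= 1197 → -77
job_id=13: runtime_s >= 3770 OR mem_gb BETWEEN 143 AND 147 → 193
job_id=14: ELSE → 32
job_id=15: runtime_s >= 3770 OR mem_gb BETWEEN 143 AND 147 → 47
job_id=16: runtime_s >= 3770 OR mem_gb BETWEEN 143 AND 147 → 2
job_id=17: ELSE → 82
job_id=18: runtime_s >= 6656 AND cpu < 28 → -74
job_id=19: runtime_s >= 3770 OR mem_gb BETWEEN 143 AND 147 → 62
job_id=20: runtime_s >= 1197 → -199

-156, 241, -69, -77, 193, 32, 47, 2, 82, -74, 62, -199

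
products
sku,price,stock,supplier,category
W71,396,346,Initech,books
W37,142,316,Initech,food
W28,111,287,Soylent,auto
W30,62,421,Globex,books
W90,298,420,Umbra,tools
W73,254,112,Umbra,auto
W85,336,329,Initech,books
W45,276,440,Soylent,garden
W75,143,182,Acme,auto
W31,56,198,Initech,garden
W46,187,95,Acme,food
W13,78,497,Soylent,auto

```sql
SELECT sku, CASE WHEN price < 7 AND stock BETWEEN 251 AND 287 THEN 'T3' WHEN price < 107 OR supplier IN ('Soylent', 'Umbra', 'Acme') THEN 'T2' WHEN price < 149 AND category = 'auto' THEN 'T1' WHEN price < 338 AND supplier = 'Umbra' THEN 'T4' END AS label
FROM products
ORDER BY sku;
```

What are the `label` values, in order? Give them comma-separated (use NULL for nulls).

T2, T2, T2, T2, NULL, T2, T2, NULL, T2, T2, NULL, T2

sku=W13: price < 107 OR supplier IN ('Soylent', 'Umbra', 'Acme') → T2
sku=W28: price < 107 OR supplier IN ('Soylent', 'Umbra', 'Acme') → T2
sku=W30: price < 107 OR supplier IN ('Soylent', 'Umbra', 'Acme') → T2
sku=W31: price < 107 OR supplier IN ('Soylent', 'Umbra', 'Acme') → T2
sku=W37: (no match → NULL) → NULL
sku=W45: price < 107 OR supplier IN ('Soylent', 'Umbra', 'Acme') → T2
sku=W46: price < 107 OR supplier IN ('Soylent', 'Umbra', 'Acme') → T2
sku=W71: (no match → NULL) → NULL
sku=W73: price < 107 OR supplier IN ('Soylent', 'Umbra', 'Acme') → T2
sku=W75: price < 107 OR supplier IN ('Soylent', 'Umbra', 'Acme') → T2
sku=W85: (no match → NULL) → NULL
sku=W90: price < 107 OR supplier IN ('Soylent', 'Umbra', 'Acme') → T2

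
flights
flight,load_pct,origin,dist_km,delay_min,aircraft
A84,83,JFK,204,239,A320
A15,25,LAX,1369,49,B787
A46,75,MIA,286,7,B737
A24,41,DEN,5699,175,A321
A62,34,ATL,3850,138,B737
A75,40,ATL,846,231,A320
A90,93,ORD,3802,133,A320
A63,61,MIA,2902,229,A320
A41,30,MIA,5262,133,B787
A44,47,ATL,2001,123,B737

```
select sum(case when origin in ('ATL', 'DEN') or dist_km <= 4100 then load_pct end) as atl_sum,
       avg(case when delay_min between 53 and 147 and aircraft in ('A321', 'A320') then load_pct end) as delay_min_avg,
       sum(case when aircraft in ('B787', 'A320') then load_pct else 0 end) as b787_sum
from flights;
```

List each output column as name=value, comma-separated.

atl_sum=499, delay_min_avg=93, b787_sum=332

[atl_sum: origin in ('ATL', 'DEN') or dist_km <= 4100]
flight=A84: ✓ → 83
flight=A15: ✓ → 25
flight=A46: ✓ → 75
flight=A24: ✓ → 41
flight=A62: ✓ → 34
flight=A75: ✓ → 40
flight=A90: ✓ → 93
flight=A63: ✓ → 61
flight=A41: ✗
flight=A44: ✓ → 47
atl_sum = 83 + 25 + 75 + 41 + 34 + 40 + 93 + 61 + 47 = 499
—
[delay_min_avg: delay_min between 53 and 147 and aircraft in ('A321', 'A320')]
flight=A84: ✗
flight=A15: ✗
flight=A46: ✗
flight=A24: ✗
flight=A62: ✗
flight=A75: ✗
flight=A90: ✓ → 93
flight=A63: ✗
flight=A41: ✗
flight=A44: ✗
delay_min_avg = 93
—
[b787_sum: aircraft in ('B787', 'A320')]
flight=A84: ✓ → 83
flight=A15: ✓ → 25
flight=A46: ✗
flight=A24: ✗
flight=A62: ✗
flight=A75: ✓ → 40
flight=A90: ✓ → 93
flight=A63: ✓ → 61
flight=A41: ✓ → 30
flight=A44: ✗
b787_sum = 83 + 25 + 40 + 93 + 61 + 30 = 332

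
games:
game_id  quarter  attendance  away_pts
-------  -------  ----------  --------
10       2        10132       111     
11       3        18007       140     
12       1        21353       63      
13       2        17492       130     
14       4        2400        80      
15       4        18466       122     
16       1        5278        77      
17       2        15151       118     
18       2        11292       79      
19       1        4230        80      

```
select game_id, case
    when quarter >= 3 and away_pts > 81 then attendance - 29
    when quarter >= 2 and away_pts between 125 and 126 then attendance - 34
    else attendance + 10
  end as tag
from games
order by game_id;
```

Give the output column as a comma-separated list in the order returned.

10142, 17978, 21363, 17502, 2410, 18437, 5288, 15161, 11302, 4240

game_id=10: ELSE → 10142
game_id=11: quarter >= 3 and away_pts > 81 → 17978
game_id=12: ELSE → 21363
game_id=13: ELSE → 17502
game_id=14: ELSE → 2410
game_id=15: quarter >= 3 and away_pts > 81 → 18437
game_id=16: ELSE → 5288
game_id=17: ELSE → 15161
game_id=18: ELSE → 11302
game_id=19: ELSE → 4240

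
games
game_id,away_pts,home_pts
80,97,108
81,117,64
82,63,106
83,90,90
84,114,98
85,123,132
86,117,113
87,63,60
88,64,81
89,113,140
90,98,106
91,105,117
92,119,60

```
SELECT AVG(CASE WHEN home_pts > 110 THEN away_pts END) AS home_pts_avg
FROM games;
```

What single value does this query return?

game_id=80: ✗
game_id=81: ✗
game_id=82: ✗
game_id=83: ✗
game_id=84: ✗
game_id=85: ✓ → 123
game_id=86: ✓ → 117
game_id=87: ✗
game_id=88: ✗
game_id=89: ✓ → 113
game_id=90: ✗
game_id=91: ✓ → 105
game_id=92: ✗
home_pts_avg = (123 + 117 + 113 + 105) / 4 = 114.5

114.5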